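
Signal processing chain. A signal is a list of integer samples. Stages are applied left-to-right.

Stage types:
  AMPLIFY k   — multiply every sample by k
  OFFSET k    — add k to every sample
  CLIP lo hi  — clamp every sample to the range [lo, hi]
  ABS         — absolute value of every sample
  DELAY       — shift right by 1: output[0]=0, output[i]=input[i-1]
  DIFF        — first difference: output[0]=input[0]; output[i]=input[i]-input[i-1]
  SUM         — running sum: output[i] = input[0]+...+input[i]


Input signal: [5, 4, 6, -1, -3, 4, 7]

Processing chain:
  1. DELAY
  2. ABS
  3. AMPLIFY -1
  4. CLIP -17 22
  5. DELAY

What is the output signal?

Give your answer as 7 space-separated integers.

Input: [5, 4, 6, -1, -3, 4, 7]
Stage 1 (DELAY): [0, 5, 4, 6, -1, -3, 4] = [0, 5, 4, 6, -1, -3, 4] -> [0, 5, 4, 6, -1, -3, 4]
Stage 2 (ABS): |0|=0, |5|=5, |4|=4, |6|=6, |-1|=1, |-3|=3, |4|=4 -> [0, 5, 4, 6, 1, 3, 4]
Stage 3 (AMPLIFY -1): 0*-1=0, 5*-1=-5, 4*-1=-4, 6*-1=-6, 1*-1=-1, 3*-1=-3, 4*-1=-4 -> [0, -5, -4, -6, -1, -3, -4]
Stage 4 (CLIP -17 22): clip(0,-17,22)=0, clip(-5,-17,22)=-5, clip(-4,-17,22)=-4, clip(-6,-17,22)=-6, clip(-1,-17,22)=-1, clip(-3,-17,22)=-3, clip(-4,-17,22)=-4 -> [0, -5, -4, -6, -1, -3, -4]
Stage 5 (DELAY): [0, 0, -5, -4, -6, -1, -3] = [0, 0, -5, -4, -6, -1, -3] -> [0, 0, -5, -4, -6, -1, -3]

Answer: 0 0 -5 -4 -6 -1 -3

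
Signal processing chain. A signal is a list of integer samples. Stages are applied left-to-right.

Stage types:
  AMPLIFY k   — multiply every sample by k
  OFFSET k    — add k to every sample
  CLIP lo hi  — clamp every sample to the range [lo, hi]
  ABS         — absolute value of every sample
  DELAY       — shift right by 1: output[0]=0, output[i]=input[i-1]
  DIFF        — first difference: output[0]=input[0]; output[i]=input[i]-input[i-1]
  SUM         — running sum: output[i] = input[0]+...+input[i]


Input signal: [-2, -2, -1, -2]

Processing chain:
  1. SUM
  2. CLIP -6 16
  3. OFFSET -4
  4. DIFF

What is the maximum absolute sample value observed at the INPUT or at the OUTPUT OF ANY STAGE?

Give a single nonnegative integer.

Answer: 10

Derivation:
Input: [-2, -2, -1, -2] (max |s|=2)
Stage 1 (SUM): sum[0..0]=-2, sum[0..1]=-4, sum[0..2]=-5, sum[0..3]=-7 -> [-2, -4, -5, -7] (max |s|=7)
Stage 2 (CLIP -6 16): clip(-2,-6,16)=-2, clip(-4,-6,16)=-4, clip(-5,-6,16)=-5, clip(-7,-6,16)=-6 -> [-2, -4, -5, -6] (max |s|=6)
Stage 3 (OFFSET -4): -2+-4=-6, -4+-4=-8, -5+-4=-9, -6+-4=-10 -> [-6, -8, -9, -10] (max |s|=10)
Stage 4 (DIFF): s[0]=-6, -8--6=-2, -9--8=-1, -10--9=-1 -> [-6, -2, -1, -1] (max |s|=6)
Overall max amplitude: 10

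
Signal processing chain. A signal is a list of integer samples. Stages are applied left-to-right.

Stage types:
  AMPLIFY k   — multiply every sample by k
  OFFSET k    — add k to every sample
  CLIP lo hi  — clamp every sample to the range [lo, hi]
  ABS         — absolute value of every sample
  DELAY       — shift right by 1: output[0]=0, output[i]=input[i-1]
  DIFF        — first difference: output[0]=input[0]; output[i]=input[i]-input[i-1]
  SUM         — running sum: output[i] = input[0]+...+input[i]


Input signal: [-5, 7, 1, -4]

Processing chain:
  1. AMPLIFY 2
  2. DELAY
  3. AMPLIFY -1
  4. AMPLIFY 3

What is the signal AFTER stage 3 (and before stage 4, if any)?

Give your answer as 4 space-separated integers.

Answer: 0 10 -14 -2

Derivation:
Input: [-5, 7, 1, -4]
Stage 1 (AMPLIFY 2): -5*2=-10, 7*2=14, 1*2=2, -4*2=-8 -> [-10, 14, 2, -8]
Stage 2 (DELAY): [0, -10, 14, 2] = [0, -10, 14, 2] -> [0, -10, 14, 2]
Stage 3 (AMPLIFY -1): 0*-1=0, -10*-1=10, 14*-1=-14, 2*-1=-2 -> [0, 10, -14, -2]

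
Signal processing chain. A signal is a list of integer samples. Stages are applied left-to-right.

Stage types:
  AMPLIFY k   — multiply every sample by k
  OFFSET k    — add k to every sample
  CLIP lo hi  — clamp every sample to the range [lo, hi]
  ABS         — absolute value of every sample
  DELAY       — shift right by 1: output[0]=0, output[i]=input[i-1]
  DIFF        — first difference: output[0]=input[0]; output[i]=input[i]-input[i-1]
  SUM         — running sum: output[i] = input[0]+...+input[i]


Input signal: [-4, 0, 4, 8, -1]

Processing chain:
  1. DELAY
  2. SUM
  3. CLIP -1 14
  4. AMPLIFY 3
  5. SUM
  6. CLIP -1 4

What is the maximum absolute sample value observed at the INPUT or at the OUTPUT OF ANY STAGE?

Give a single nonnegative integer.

Answer: 24

Derivation:
Input: [-4, 0, 4, 8, -1] (max |s|=8)
Stage 1 (DELAY): [0, -4, 0, 4, 8] = [0, -4, 0, 4, 8] -> [0, -4, 0, 4, 8] (max |s|=8)
Stage 2 (SUM): sum[0..0]=0, sum[0..1]=-4, sum[0..2]=-4, sum[0..3]=0, sum[0..4]=8 -> [0, -4, -4, 0, 8] (max |s|=8)
Stage 3 (CLIP -1 14): clip(0,-1,14)=0, clip(-4,-1,14)=-1, clip(-4,-1,14)=-1, clip(0,-1,14)=0, clip(8,-1,14)=8 -> [0, -1, -1, 0, 8] (max |s|=8)
Stage 4 (AMPLIFY 3): 0*3=0, -1*3=-3, -1*3=-3, 0*3=0, 8*3=24 -> [0, -3, -3, 0, 24] (max |s|=24)
Stage 5 (SUM): sum[0..0]=0, sum[0..1]=-3, sum[0..2]=-6, sum[0..3]=-6, sum[0..4]=18 -> [0, -3, -6, -6, 18] (max |s|=18)
Stage 6 (CLIP -1 4): clip(0,-1,4)=0, clip(-3,-1,4)=-1, clip(-6,-1,4)=-1, clip(-6,-1,4)=-1, clip(18,-1,4)=4 -> [0, -1, -1, -1, 4] (max |s|=4)
Overall max amplitude: 24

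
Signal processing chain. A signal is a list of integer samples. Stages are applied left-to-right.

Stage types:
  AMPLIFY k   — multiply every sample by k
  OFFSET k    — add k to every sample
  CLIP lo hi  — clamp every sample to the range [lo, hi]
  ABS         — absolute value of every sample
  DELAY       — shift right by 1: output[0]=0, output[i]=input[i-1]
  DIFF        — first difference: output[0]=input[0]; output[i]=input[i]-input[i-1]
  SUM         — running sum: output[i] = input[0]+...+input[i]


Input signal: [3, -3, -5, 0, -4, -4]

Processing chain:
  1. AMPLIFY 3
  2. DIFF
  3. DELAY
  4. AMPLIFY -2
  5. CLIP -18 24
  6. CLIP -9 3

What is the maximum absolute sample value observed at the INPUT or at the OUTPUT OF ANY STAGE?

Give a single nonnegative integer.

Answer: 36

Derivation:
Input: [3, -3, -5, 0, -4, -4] (max |s|=5)
Stage 1 (AMPLIFY 3): 3*3=9, -3*3=-9, -5*3=-15, 0*3=0, -4*3=-12, -4*3=-12 -> [9, -9, -15, 0, -12, -12] (max |s|=15)
Stage 2 (DIFF): s[0]=9, -9-9=-18, -15--9=-6, 0--15=15, -12-0=-12, -12--12=0 -> [9, -18, -6, 15, -12, 0] (max |s|=18)
Stage 3 (DELAY): [0, 9, -18, -6, 15, -12] = [0, 9, -18, -6, 15, -12] -> [0, 9, -18, -6, 15, -12] (max |s|=18)
Stage 4 (AMPLIFY -2): 0*-2=0, 9*-2=-18, -18*-2=36, -6*-2=12, 15*-2=-30, -12*-2=24 -> [0, -18, 36, 12, -30, 24] (max |s|=36)
Stage 5 (CLIP -18 24): clip(0,-18,24)=0, clip(-18,-18,24)=-18, clip(36,-18,24)=24, clip(12,-18,24)=12, clip(-30,-18,24)=-18, clip(24,-18,24)=24 -> [0, -18, 24, 12, -18, 24] (max |s|=24)
Stage 6 (CLIP -9 3): clip(0,-9,3)=0, clip(-18,-9,3)=-9, clip(24,-9,3)=3, clip(12,-9,3)=3, clip(-18,-9,3)=-9, clip(24,-9,3)=3 -> [0, -9, 3, 3, -9, 3] (max |s|=9)
Overall max amplitude: 36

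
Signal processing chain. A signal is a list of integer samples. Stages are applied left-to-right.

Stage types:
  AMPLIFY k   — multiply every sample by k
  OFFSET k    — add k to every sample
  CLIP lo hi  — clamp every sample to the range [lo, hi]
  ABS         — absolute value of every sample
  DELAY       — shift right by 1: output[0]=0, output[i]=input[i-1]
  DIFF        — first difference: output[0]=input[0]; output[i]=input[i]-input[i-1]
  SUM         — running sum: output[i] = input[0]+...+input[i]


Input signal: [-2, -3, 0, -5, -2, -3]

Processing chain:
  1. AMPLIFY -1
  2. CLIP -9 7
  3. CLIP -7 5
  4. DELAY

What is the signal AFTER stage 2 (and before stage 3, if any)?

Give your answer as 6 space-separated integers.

Input: [-2, -3, 0, -5, -2, -3]
Stage 1 (AMPLIFY -1): -2*-1=2, -3*-1=3, 0*-1=0, -5*-1=5, -2*-1=2, -3*-1=3 -> [2, 3, 0, 5, 2, 3]
Stage 2 (CLIP -9 7): clip(2,-9,7)=2, clip(3,-9,7)=3, clip(0,-9,7)=0, clip(5,-9,7)=5, clip(2,-9,7)=2, clip(3,-9,7)=3 -> [2, 3, 0, 5, 2, 3]

Answer: 2 3 0 5 2 3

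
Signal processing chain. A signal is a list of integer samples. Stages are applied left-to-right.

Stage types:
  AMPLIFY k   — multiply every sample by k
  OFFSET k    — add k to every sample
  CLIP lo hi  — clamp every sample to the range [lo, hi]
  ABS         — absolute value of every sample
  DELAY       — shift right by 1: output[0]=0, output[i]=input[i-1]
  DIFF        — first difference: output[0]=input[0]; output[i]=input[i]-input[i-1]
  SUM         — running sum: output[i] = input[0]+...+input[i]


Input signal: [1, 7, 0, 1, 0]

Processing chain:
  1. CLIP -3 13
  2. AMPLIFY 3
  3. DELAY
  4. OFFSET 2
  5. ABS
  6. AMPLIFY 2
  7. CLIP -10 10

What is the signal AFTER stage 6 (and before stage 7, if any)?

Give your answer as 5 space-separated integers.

Answer: 4 10 46 4 10

Derivation:
Input: [1, 7, 0, 1, 0]
Stage 1 (CLIP -3 13): clip(1,-3,13)=1, clip(7,-3,13)=7, clip(0,-3,13)=0, clip(1,-3,13)=1, clip(0,-3,13)=0 -> [1, 7, 0, 1, 0]
Stage 2 (AMPLIFY 3): 1*3=3, 7*3=21, 0*3=0, 1*3=3, 0*3=0 -> [3, 21, 0, 3, 0]
Stage 3 (DELAY): [0, 3, 21, 0, 3] = [0, 3, 21, 0, 3] -> [0, 3, 21, 0, 3]
Stage 4 (OFFSET 2): 0+2=2, 3+2=5, 21+2=23, 0+2=2, 3+2=5 -> [2, 5, 23, 2, 5]
Stage 5 (ABS): |2|=2, |5|=5, |23|=23, |2|=2, |5|=5 -> [2, 5, 23, 2, 5]
Stage 6 (AMPLIFY 2): 2*2=4, 5*2=10, 23*2=46, 2*2=4, 5*2=10 -> [4, 10, 46, 4, 10]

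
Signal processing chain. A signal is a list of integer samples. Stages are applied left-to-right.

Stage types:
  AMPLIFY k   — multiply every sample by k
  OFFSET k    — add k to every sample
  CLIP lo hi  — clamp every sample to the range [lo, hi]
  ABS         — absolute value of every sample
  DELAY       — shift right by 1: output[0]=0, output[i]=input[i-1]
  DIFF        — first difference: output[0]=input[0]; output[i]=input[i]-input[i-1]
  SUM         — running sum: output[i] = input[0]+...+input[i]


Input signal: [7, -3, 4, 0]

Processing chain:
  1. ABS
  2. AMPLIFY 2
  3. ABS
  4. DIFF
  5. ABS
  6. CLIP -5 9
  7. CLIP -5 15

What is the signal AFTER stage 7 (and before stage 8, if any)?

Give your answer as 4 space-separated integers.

Answer: 9 8 2 8

Derivation:
Input: [7, -3, 4, 0]
Stage 1 (ABS): |7|=7, |-3|=3, |4|=4, |0|=0 -> [7, 3, 4, 0]
Stage 2 (AMPLIFY 2): 7*2=14, 3*2=6, 4*2=8, 0*2=0 -> [14, 6, 8, 0]
Stage 3 (ABS): |14|=14, |6|=6, |8|=8, |0|=0 -> [14, 6, 8, 0]
Stage 4 (DIFF): s[0]=14, 6-14=-8, 8-6=2, 0-8=-8 -> [14, -8, 2, -8]
Stage 5 (ABS): |14|=14, |-8|=8, |2|=2, |-8|=8 -> [14, 8, 2, 8]
Stage 6 (CLIP -5 9): clip(14,-5,9)=9, clip(8,-5,9)=8, clip(2,-5,9)=2, clip(8,-5,9)=8 -> [9, 8, 2, 8]
Stage 7 (CLIP -5 15): clip(9,-5,15)=9, clip(8,-5,15)=8, clip(2,-5,15)=2, clip(8,-5,15)=8 -> [9, 8, 2, 8]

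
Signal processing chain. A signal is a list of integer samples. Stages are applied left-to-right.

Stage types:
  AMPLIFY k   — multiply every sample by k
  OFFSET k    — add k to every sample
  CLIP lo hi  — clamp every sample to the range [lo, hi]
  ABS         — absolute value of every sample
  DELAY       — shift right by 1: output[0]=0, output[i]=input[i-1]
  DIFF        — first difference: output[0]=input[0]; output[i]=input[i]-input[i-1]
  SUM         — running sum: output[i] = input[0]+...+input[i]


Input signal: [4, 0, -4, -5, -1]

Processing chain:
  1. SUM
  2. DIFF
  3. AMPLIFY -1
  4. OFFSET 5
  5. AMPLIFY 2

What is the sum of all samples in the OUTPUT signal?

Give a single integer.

Input: [4, 0, -4, -5, -1]
Stage 1 (SUM): sum[0..0]=4, sum[0..1]=4, sum[0..2]=0, sum[0..3]=-5, sum[0..4]=-6 -> [4, 4, 0, -5, -6]
Stage 2 (DIFF): s[0]=4, 4-4=0, 0-4=-4, -5-0=-5, -6--5=-1 -> [4, 0, -4, -5, -1]
Stage 3 (AMPLIFY -1): 4*-1=-4, 0*-1=0, -4*-1=4, -5*-1=5, -1*-1=1 -> [-4, 0, 4, 5, 1]
Stage 4 (OFFSET 5): -4+5=1, 0+5=5, 4+5=9, 5+5=10, 1+5=6 -> [1, 5, 9, 10, 6]
Stage 5 (AMPLIFY 2): 1*2=2, 5*2=10, 9*2=18, 10*2=20, 6*2=12 -> [2, 10, 18, 20, 12]
Output sum: 62

Answer: 62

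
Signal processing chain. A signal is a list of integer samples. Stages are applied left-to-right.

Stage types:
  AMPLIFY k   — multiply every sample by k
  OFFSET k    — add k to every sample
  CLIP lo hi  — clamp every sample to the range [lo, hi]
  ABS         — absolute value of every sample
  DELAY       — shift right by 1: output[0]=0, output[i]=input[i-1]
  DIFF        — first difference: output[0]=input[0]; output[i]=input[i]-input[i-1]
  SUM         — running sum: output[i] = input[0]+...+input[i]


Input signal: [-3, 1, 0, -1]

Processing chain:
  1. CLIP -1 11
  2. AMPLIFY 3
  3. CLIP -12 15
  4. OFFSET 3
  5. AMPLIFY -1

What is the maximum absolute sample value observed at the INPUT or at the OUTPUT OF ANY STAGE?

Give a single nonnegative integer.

Answer: 6

Derivation:
Input: [-3, 1, 0, -1] (max |s|=3)
Stage 1 (CLIP -1 11): clip(-3,-1,11)=-1, clip(1,-1,11)=1, clip(0,-1,11)=0, clip(-1,-1,11)=-1 -> [-1, 1, 0, -1] (max |s|=1)
Stage 2 (AMPLIFY 3): -1*3=-3, 1*3=3, 0*3=0, -1*3=-3 -> [-3, 3, 0, -3] (max |s|=3)
Stage 3 (CLIP -12 15): clip(-3,-12,15)=-3, clip(3,-12,15)=3, clip(0,-12,15)=0, clip(-3,-12,15)=-3 -> [-3, 3, 0, -3] (max |s|=3)
Stage 4 (OFFSET 3): -3+3=0, 3+3=6, 0+3=3, -3+3=0 -> [0, 6, 3, 0] (max |s|=6)
Stage 5 (AMPLIFY -1): 0*-1=0, 6*-1=-6, 3*-1=-3, 0*-1=0 -> [0, -6, -3, 0] (max |s|=6)
Overall max amplitude: 6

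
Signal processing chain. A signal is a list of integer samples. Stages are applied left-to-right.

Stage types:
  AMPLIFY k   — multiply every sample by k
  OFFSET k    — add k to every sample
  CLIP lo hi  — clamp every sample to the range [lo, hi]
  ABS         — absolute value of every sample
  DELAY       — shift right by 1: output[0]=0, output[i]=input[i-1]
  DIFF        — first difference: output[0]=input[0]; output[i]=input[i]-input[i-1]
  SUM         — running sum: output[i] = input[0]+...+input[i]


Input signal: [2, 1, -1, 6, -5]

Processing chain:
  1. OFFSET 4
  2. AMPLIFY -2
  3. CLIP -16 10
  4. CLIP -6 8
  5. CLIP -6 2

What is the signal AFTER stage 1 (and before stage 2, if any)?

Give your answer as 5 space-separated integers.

Answer: 6 5 3 10 -1

Derivation:
Input: [2, 1, -1, 6, -5]
Stage 1 (OFFSET 4): 2+4=6, 1+4=5, -1+4=3, 6+4=10, -5+4=-1 -> [6, 5, 3, 10, -1]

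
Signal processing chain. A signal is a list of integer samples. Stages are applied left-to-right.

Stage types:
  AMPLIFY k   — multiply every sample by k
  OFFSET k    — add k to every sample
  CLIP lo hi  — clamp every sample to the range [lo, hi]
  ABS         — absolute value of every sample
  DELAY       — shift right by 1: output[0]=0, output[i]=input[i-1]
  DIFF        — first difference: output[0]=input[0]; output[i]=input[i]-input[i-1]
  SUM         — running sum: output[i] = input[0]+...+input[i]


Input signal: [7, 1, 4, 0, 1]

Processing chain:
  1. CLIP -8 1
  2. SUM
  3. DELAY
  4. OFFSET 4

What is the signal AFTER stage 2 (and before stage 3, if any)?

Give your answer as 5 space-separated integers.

Input: [7, 1, 4, 0, 1]
Stage 1 (CLIP -8 1): clip(7,-8,1)=1, clip(1,-8,1)=1, clip(4,-8,1)=1, clip(0,-8,1)=0, clip(1,-8,1)=1 -> [1, 1, 1, 0, 1]
Stage 2 (SUM): sum[0..0]=1, sum[0..1]=2, sum[0..2]=3, sum[0..3]=3, sum[0..4]=4 -> [1, 2, 3, 3, 4]

Answer: 1 2 3 3 4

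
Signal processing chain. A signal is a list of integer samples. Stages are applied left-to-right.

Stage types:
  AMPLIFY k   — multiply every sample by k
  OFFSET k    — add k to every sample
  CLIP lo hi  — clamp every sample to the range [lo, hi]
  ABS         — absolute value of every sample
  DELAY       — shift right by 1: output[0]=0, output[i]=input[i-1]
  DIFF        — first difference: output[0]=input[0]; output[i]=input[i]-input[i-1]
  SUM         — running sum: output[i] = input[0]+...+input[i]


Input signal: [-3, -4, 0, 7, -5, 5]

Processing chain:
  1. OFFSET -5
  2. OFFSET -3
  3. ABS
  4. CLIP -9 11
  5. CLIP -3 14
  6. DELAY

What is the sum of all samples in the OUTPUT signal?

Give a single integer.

Input: [-3, -4, 0, 7, -5, 5]
Stage 1 (OFFSET -5): -3+-5=-8, -4+-5=-9, 0+-5=-5, 7+-5=2, -5+-5=-10, 5+-5=0 -> [-8, -9, -5, 2, -10, 0]
Stage 2 (OFFSET -3): -8+-3=-11, -9+-3=-12, -5+-3=-8, 2+-3=-1, -10+-3=-13, 0+-3=-3 -> [-11, -12, -8, -1, -13, -3]
Stage 3 (ABS): |-11|=11, |-12|=12, |-8|=8, |-1|=1, |-13|=13, |-3|=3 -> [11, 12, 8, 1, 13, 3]
Stage 4 (CLIP -9 11): clip(11,-9,11)=11, clip(12,-9,11)=11, clip(8,-9,11)=8, clip(1,-9,11)=1, clip(13,-9,11)=11, clip(3,-9,11)=3 -> [11, 11, 8, 1, 11, 3]
Stage 5 (CLIP -3 14): clip(11,-3,14)=11, clip(11,-3,14)=11, clip(8,-3,14)=8, clip(1,-3,14)=1, clip(11,-3,14)=11, clip(3,-3,14)=3 -> [11, 11, 8, 1, 11, 3]
Stage 6 (DELAY): [0, 11, 11, 8, 1, 11] = [0, 11, 11, 8, 1, 11] -> [0, 11, 11, 8, 1, 11]
Output sum: 42

Answer: 42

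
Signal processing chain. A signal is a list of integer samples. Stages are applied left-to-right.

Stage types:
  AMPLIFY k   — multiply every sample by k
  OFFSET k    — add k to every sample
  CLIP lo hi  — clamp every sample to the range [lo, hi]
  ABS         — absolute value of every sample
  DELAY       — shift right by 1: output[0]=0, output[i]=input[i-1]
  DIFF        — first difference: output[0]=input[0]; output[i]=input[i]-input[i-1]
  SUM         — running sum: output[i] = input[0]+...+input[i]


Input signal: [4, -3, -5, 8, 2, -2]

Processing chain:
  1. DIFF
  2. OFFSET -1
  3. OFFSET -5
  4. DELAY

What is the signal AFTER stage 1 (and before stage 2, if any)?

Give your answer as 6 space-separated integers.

Answer: 4 -7 -2 13 -6 -4

Derivation:
Input: [4, -3, -5, 8, 2, -2]
Stage 1 (DIFF): s[0]=4, -3-4=-7, -5--3=-2, 8--5=13, 2-8=-6, -2-2=-4 -> [4, -7, -2, 13, -6, -4]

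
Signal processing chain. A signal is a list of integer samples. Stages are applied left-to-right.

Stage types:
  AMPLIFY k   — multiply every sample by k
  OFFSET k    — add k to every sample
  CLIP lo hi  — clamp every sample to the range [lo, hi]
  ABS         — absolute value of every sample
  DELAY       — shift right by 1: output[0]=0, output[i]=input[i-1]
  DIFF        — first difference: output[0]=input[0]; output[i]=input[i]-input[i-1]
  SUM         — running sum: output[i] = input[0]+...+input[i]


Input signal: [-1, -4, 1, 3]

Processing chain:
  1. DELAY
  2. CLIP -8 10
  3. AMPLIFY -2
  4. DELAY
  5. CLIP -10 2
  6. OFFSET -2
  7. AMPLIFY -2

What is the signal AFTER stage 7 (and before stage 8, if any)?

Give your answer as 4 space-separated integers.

Answer: 4 4 0 0

Derivation:
Input: [-1, -4, 1, 3]
Stage 1 (DELAY): [0, -1, -4, 1] = [0, -1, -4, 1] -> [0, -1, -4, 1]
Stage 2 (CLIP -8 10): clip(0,-8,10)=0, clip(-1,-8,10)=-1, clip(-4,-8,10)=-4, clip(1,-8,10)=1 -> [0, -1, -4, 1]
Stage 3 (AMPLIFY -2): 0*-2=0, -1*-2=2, -4*-2=8, 1*-2=-2 -> [0, 2, 8, -2]
Stage 4 (DELAY): [0, 0, 2, 8] = [0, 0, 2, 8] -> [0, 0, 2, 8]
Stage 5 (CLIP -10 2): clip(0,-10,2)=0, clip(0,-10,2)=0, clip(2,-10,2)=2, clip(8,-10,2)=2 -> [0, 0, 2, 2]
Stage 6 (OFFSET -2): 0+-2=-2, 0+-2=-2, 2+-2=0, 2+-2=0 -> [-2, -2, 0, 0]
Stage 7 (AMPLIFY -2): -2*-2=4, -2*-2=4, 0*-2=0, 0*-2=0 -> [4, 4, 0, 0]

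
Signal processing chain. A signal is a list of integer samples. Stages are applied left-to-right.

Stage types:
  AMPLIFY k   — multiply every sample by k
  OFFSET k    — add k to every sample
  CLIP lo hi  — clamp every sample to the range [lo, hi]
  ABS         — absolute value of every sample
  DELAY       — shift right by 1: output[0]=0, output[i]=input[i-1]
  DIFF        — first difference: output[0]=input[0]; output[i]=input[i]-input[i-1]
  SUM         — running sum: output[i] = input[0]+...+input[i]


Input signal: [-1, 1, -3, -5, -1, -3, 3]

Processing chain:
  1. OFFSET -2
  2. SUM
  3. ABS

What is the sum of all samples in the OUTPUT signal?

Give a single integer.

Answer: 98

Derivation:
Input: [-1, 1, -3, -5, -1, -3, 3]
Stage 1 (OFFSET -2): -1+-2=-3, 1+-2=-1, -3+-2=-5, -5+-2=-7, -1+-2=-3, -3+-2=-5, 3+-2=1 -> [-3, -1, -5, -7, -3, -5, 1]
Stage 2 (SUM): sum[0..0]=-3, sum[0..1]=-4, sum[0..2]=-9, sum[0..3]=-16, sum[0..4]=-19, sum[0..5]=-24, sum[0..6]=-23 -> [-3, -4, -9, -16, -19, -24, -23]
Stage 3 (ABS): |-3|=3, |-4|=4, |-9|=9, |-16|=16, |-19|=19, |-24|=24, |-23|=23 -> [3, 4, 9, 16, 19, 24, 23]
Output sum: 98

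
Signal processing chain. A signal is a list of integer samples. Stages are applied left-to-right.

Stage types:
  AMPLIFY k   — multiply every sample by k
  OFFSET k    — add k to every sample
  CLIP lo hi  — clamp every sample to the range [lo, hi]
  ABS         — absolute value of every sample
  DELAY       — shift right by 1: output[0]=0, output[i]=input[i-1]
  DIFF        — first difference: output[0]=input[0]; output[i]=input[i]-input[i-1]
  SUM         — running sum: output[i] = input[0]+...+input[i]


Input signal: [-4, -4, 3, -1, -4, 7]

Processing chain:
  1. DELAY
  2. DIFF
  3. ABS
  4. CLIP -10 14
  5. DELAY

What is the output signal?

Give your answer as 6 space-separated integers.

Answer: 0 0 4 0 7 4

Derivation:
Input: [-4, -4, 3, -1, -4, 7]
Stage 1 (DELAY): [0, -4, -4, 3, -1, -4] = [0, -4, -4, 3, -1, -4] -> [0, -4, -4, 3, -1, -4]
Stage 2 (DIFF): s[0]=0, -4-0=-4, -4--4=0, 3--4=7, -1-3=-4, -4--1=-3 -> [0, -4, 0, 7, -4, -3]
Stage 3 (ABS): |0|=0, |-4|=4, |0|=0, |7|=7, |-4|=4, |-3|=3 -> [0, 4, 0, 7, 4, 3]
Stage 4 (CLIP -10 14): clip(0,-10,14)=0, clip(4,-10,14)=4, clip(0,-10,14)=0, clip(7,-10,14)=7, clip(4,-10,14)=4, clip(3,-10,14)=3 -> [0, 4, 0, 7, 4, 3]
Stage 5 (DELAY): [0, 0, 4, 0, 7, 4] = [0, 0, 4, 0, 7, 4] -> [0, 0, 4, 0, 7, 4]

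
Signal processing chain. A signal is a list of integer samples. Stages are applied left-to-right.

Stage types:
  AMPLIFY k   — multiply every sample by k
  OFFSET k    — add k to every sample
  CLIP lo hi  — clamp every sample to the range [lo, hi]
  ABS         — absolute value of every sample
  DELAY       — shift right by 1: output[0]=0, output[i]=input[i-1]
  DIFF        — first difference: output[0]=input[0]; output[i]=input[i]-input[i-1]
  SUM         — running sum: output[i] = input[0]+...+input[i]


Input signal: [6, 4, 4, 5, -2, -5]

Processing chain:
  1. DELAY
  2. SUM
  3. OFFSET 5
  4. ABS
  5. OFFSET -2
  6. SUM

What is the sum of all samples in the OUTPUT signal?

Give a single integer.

Answer: 230

Derivation:
Input: [6, 4, 4, 5, -2, -5]
Stage 1 (DELAY): [0, 6, 4, 4, 5, -2] = [0, 6, 4, 4, 5, -2] -> [0, 6, 4, 4, 5, -2]
Stage 2 (SUM): sum[0..0]=0, sum[0..1]=6, sum[0..2]=10, sum[0..3]=14, sum[0..4]=19, sum[0..5]=17 -> [0, 6, 10, 14, 19, 17]
Stage 3 (OFFSET 5): 0+5=5, 6+5=11, 10+5=15, 14+5=19, 19+5=24, 17+5=22 -> [5, 11, 15, 19, 24, 22]
Stage 4 (ABS): |5|=5, |11|=11, |15|=15, |19|=19, |24|=24, |22|=22 -> [5, 11, 15, 19, 24, 22]
Stage 5 (OFFSET -2): 5+-2=3, 11+-2=9, 15+-2=13, 19+-2=17, 24+-2=22, 22+-2=20 -> [3, 9, 13, 17, 22, 20]
Stage 6 (SUM): sum[0..0]=3, sum[0..1]=12, sum[0..2]=25, sum[0..3]=42, sum[0..4]=64, sum[0..5]=84 -> [3, 12, 25, 42, 64, 84]
Output sum: 230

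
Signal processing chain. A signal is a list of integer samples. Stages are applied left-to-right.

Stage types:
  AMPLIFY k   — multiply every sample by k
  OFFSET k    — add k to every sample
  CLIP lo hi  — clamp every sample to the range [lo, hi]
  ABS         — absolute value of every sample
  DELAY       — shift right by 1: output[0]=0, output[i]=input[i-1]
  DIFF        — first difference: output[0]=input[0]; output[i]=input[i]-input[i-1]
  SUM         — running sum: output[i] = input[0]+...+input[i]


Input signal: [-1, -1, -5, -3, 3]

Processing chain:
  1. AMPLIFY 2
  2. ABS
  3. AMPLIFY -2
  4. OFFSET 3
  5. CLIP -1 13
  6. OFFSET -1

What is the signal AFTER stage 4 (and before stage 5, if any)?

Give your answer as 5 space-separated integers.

Input: [-1, -1, -5, -3, 3]
Stage 1 (AMPLIFY 2): -1*2=-2, -1*2=-2, -5*2=-10, -3*2=-6, 3*2=6 -> [-2, -2, -10, -6, 6]
Stage 2 (ABS): |-2|=2, |-2|=2, |-10|=10, |-6|=6, |6|=6 -> [2, 2, 10, 6, 6]
Stage 3 (AMPLIFY -2): 2*-2=-4, 2*-2=-4, 10*-2=-20, 6*-2=-12, 6*-2=-12 -> [-4, -4, -20, -12, -12]
Stage 4 (OFFSET 3): -4+3=-1, -4+3=-1, -20+3=-17, -12+3=-9, -12+3=-9 -> [-1, -1, -17, -9, -9]

Answer: -1 -1 -17 -9 -9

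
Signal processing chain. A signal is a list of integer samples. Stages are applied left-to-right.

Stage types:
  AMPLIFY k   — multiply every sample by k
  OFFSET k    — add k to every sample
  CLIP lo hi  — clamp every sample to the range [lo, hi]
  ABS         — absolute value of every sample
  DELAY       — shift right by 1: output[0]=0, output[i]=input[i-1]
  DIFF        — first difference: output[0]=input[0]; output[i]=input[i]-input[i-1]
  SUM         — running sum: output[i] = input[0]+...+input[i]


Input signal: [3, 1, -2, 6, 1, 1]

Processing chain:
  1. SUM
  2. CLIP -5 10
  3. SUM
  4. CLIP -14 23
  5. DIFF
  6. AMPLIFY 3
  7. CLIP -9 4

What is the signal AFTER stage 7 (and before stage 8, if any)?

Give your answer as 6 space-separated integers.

Answer: 4 4 4 4 4 0

Derivation:
Input: [3, 1, -2, 6, 1, 1]
Stage 1 (SUM): sum[0..0]=3, sum[0..1]=4, sum[0..2]=2, sum[0..3]=8, sum[0..4]=9, sum[0..5]=10 -> [3, 4, 2, 8, 9, 10]
Stage 2 (CLIP -5 10): clip(3,-5,10)=3, clip(4,-5,10)=4, clip(2,-5,10)=2, clip(8,-5,10)=8, clip(9,-5,10)=9, clip(10,-5,10)=10 -> [3, 4, 2, 8, 9, 10]
Stage 3 (SUM): sum[0..0]=3, sum[0..1]=7, sum[0..2]=9, sum[0..3]=17, sum[0..4]=26, sum[0..5]=36 -> [3, 7, 9, 17, 26, 36]
Stage 4 (CLIP -14 23): clip(3,-14,23)=3, clip(7,-14,23)=7, clip(9,-14,23)=9, clip(17,-14,23)=17, clip(26,-14,23)=23, clip(36,-14,23)=23 -> [3, 7, 9, 17, 23, 23]
Stage 5 (DIFF): s[0]=3, 7-3=4, 9-7=2, 17-9=8, 23-17=6, 23-23=0 -> [3, 4, 2, 8, 6, 0]
Stage 6 (AMPLIFY 3): 3*3=9, 4*3=12, 2*3=6, 8*3=24, 6*3=18, 0*3=0 -> [9, 12, 6, 24, 18, 0]
Stage 7 (CLIP -9 4): clip(9,-9,4)=4, clip(12,-9,4)=4, clip(6,-9,4)=4, clip(24,-9,4)=4, clip(18,-9,4)=4, clip(0,-9,4)=0 -> [4, 4, 4, 4, 4, 0]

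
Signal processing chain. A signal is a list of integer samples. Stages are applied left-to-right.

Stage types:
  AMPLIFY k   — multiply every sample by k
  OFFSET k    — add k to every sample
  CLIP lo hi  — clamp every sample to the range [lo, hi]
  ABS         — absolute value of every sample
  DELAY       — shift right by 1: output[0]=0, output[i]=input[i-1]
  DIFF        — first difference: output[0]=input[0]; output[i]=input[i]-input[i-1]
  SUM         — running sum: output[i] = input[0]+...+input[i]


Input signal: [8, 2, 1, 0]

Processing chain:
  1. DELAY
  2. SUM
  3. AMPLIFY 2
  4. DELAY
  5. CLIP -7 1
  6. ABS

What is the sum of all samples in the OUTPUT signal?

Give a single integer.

Answer: 2

Derivation:
Input: [8, 2, 1, 0]
Stage 1 (DELAY): [0, 8, 2, 1] = [0, 8, 2, 1] -> [0, 8, 2, 1]
Stage 2 (SUM): sum[0..0]=0, sum[0..1]=8, sum[0..2]=10, sum[0..3]=11 -> [0, 8, 10, 11]
Stage 3 (AMPLIFY 2): 0*2=0, 8*2=16, 10*2=20, 11*2=22 -> [0, 16, 20, 22]
Stage 4 (DELAY): [0, 0, 16, 20] = [0, 0, 16, 20] -> [0, 0, 16, 20]
Stage 5 (CLIP -7 1): clip(0,-7,1)=0, clip(0,-7,1)=0, clip(16,-7,1)=1, clip(20,-7,1)=1 -> [0, 0, 1, 1]
Stage 6 (ABS): |0|=0, |0|=0, |1|=1, |1|=1 -> [0, 0, 1, 1]
Output sum: 2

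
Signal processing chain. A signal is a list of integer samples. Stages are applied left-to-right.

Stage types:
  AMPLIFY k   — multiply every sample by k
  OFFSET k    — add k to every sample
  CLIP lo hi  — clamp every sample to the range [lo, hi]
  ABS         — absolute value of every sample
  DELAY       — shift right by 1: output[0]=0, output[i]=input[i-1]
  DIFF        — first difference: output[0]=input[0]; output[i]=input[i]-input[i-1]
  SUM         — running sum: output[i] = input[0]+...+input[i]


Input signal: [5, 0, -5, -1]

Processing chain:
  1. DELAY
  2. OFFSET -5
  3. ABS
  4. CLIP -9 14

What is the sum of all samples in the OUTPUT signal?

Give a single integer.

Answer: 20

Derivation:
Input: [5, 0, -5, -1]
Stage 1 (DELAY): [0, 5, 0, -5] = [0, 5, 0, -5] -> [0, 5, 0, -5]
Stage 2 (OFFSET -5): 0+-5=-5, 5+-5=0, 0+-5=-5, -5+-5=-10 -> [-5, 0, -5, -10]
Stage 3 (ABS): |-5|=5, |0|=0, |-5|=5, |-10|=10 -> [5, 0, 5, 10]
Stage 4 (CLIP -9 14): clip(5,-9,14)=5, clip(0,-9,14)=0, clip(5,-9,14)=5, clip(10,-9,14)=10 -> [5, 0, 5, 10]
Output sum: 20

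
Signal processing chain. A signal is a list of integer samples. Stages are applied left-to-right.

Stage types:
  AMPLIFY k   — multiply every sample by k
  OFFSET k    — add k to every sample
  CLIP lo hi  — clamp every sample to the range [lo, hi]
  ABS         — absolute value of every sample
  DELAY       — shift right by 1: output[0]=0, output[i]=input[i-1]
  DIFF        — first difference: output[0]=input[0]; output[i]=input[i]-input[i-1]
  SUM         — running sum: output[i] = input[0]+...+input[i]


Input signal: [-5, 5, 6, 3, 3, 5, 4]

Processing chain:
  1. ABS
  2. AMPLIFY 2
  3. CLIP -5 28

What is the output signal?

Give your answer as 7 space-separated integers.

Answer: 10 10 12 6 6 10 8

Derivation:
Input: [-5, 5, 6, 3, 3, 5, 4]
Stage 1 (ABS): |-5|=5, |5|=5, |6|=6, |3|=3, |3|=3, |5|=5, |4|=4 -> [5, 5, 6, 3, 3, 5, 4]
Stage 2 (AMPLIFY 2): 5*2=10, 5*2=10, 6*2=12, 3*2=6, 3*2=6, 5*2=10, 4*2=8 -> [10, 10, 12, 6, 6, 10, 8]
Stage 3 (CLIP -5 28): clip(10,-5,28)=10, clip(10,-5,28)=10, clip(12,-5,28)=12, clip(6,-5,28)=6, clip(6,-5,28)=6, clip(10,-5,28)=10, clip(8,-5,28)=8 -> [10, 10, 12, 6, 6, 10, 8]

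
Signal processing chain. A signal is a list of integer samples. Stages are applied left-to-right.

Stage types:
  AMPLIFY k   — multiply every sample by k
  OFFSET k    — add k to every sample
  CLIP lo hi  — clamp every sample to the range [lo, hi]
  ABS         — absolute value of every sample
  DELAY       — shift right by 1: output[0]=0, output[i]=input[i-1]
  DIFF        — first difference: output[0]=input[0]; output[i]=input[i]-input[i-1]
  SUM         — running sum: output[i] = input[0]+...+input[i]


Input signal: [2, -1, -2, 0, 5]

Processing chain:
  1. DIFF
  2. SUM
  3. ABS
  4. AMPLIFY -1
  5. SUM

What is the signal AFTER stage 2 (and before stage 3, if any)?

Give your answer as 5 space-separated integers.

Input: [2, -1, -2, 0, 5]
Stage 1 (DIFF): s[0]=2, -1-2=-3, -2--1=-1, 0--2=2, 5-0=5 -> [2, -3, -1, 2, 5]
Stage 2 (SUM): sum[0..0]=2, sum[0..1]=-1, sum[0..2]=-2, sum[0..3]=0, sum[0..4]=5 -> [2, -1, -2, 0, 5]

Answer: 2 -1 -2 0 5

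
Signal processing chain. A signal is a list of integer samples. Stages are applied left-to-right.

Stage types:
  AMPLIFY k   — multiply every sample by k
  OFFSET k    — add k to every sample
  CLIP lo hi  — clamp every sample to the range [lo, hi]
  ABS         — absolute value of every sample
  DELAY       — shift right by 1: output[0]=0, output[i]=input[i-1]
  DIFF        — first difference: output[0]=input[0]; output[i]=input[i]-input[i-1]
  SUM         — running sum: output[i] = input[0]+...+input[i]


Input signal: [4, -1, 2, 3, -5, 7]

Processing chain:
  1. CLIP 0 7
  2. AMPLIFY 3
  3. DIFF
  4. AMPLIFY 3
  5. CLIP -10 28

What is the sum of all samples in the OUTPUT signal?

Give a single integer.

Input: [4, -1, 2, 3, -5, 7]
Stage 1 (CLIP 0 7): clip(4,0,7)=4, clip(-1,0,7)=0, clip(2,0,7)=2, clip(3,0,7)=3, clip(-5,0,7)=0, clip(7,0,7)=7 -> [4, 0, 2, 3, 0, 7]
Stage 2 (AMPLIFY 3): 4*3=12, 0*3=0, 2*3=6, 3*3=9, 0*3=0, 7*3=21 -> [12, 0, 6, 9, 0, 21]
Stage 3 (DIFF): s[0]=12, 0-12=-12, 6-0=6, 9-6=3, 0-9=-9, 21-0=21 -> [12, -12, 6, 3, -9, 21]
Stage 4 (AMPLIFY 3): 12*3=36, -12*3=-36, 6*3=18, 3*3=9, -9*3=-27, 21*3=63 -> [36, -36, 18, 9, -27, 63]
Stage 5 (CLIP -10 28): clip(36,-10,28)=28, clip(-36,-10,28)=-10, clip(18,-10,28)=18, clip(9,-10,28)=9, clip(-27,-10,28)=-10, clip(63,-10,28)=28 -> [28, -10, 18, 9, -10, 28]
Output sum: 63

Answer: 63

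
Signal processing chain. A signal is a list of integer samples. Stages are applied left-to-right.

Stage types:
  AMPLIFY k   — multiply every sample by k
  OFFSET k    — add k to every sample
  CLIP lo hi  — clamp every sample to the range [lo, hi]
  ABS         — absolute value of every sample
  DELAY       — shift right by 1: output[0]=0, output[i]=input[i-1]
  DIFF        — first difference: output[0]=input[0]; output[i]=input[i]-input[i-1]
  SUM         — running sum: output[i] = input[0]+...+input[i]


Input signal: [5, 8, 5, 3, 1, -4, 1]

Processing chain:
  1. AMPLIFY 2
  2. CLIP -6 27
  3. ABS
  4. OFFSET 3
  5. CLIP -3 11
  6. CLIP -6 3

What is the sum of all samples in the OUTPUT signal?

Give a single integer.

Answer: 21

Derivation:
Input: [5, 8, 5, 3, 1, -4, 1]
Stage 1 (AMPLIFY 2): 5*2=10, 8*2=16, 5*2=10, 3*2=6, 1*2=2, -4*2=-8, 1*2=2 -> [10, 16, 10, 6, 2, -8, 2]
Stage 2 (CLIP -6 27): clip(10,-6,27)=10, clip(16,-6,27)=16, clip(10,-6,27)=10, clip(6,-6,27)=6, clip(2,-6,27)=2, clip(-8,-6,27)=-6, clip(2,-6,27)=2 -> [10, 16, 10, 6, 2, -6, 2]
Stage 3 (ABS): |10|=10, |16|=16, |10|=10, |6|=6, |2|=2, |-6|=6, |2|=2 -> [10, 16, 10, 6, 2, 6, 2]
Stage 4 (OFFSET 3): 10+3=13, 16+3=19, 10+3=13, 6+3=9, 2+3=5, 6+3=9, 2+3=5 -> [13, 19, 13, 9, 5, 9, 5]
Stage 5 (CLIP -3 11): clip(13,-3,11)=11, clip(19,-3,11)=11, clip(13,-3,11)=11, clip(9,-3,11)=9, clip(5,-3,11)=5, clip(9,-3,11)=9, clip(5,-3,11)=5 -> [11, 11, 11, 9, 5, 9, 5]
Stage 6 (CLIP -6 3): clip(11,-6,3)=3, clip(11,-6,3)=3, clip(11,-6,3)=3, clip(9,-6,3)=3, clip(5,-6,3)=3, clip(9,-6,3)=3, clip(5,-6,3)=3 -> [3, 3, 3, 3, 3, 3, 3]
Output sum: 21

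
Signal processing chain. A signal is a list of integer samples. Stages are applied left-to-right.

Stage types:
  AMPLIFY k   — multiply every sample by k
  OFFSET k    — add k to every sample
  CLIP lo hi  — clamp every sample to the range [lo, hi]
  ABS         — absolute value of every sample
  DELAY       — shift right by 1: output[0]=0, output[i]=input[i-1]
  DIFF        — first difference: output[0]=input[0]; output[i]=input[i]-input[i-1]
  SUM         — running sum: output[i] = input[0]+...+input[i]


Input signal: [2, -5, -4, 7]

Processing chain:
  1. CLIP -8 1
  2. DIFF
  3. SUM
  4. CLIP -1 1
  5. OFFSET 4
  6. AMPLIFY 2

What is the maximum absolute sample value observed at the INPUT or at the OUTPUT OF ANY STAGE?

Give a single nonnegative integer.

Input: [2, -5, -4, 7] (max |s|=7)
Stage 1 (CLIP -8 1): clip(2,-8,1)=1, clip(-5,-8,1)=-5, clip(-4,-8,1)=-4, clip(7,-8,1)=1 -> [1, -5, -4, 1] (max |s|=5)
Stage 2 (DIFF): s[0]=1, -5-1=-6, -4--5=1, 1--4=5 -> [1, -6, 1, 5] (max |s|=6)
Stage 3 (SUM): sum[0..0]=1, sum[0..1]=-5, sum[0..2]=-4, sum[0..3]=1 -> [1, -5, -4, 1] (max |s|=5)
Stage 4 (CLIP -1 1): clip(1,-1,1)=1, clip(-5,-1,1)=-1, clip(-4,-1,1)=-1, clip(1,-1,1)=1 -> [1, -1, -1, 1] (max |s|=1)
Stage 5 (OFFSET 4): 1+4=5, -1+4=3, -1+4=3, 1+4=5 -> [5, 3, 3, 5] (max |s|=5)
Stage 6 (AMPLIFY 2): 5*2=10, 3*2=6, 3*2=6, 5*2=10 -> [10, 6, 6, 10] (max |s|=10)
Overall max amplitude: 10

Answer: 10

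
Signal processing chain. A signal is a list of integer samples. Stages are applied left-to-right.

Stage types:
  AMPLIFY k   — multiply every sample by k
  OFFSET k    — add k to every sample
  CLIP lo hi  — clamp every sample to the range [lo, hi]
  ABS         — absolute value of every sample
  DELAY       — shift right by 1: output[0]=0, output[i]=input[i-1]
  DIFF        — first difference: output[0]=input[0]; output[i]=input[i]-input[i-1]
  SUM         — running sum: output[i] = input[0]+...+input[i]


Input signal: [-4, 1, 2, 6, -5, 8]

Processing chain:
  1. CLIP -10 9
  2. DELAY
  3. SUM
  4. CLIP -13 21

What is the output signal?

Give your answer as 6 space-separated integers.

Answer: 0 -4 -3 -1 5 0

Derivation:
Input: [-4, 1, 2, 6, -5, 8]
Stage 1 (CLIP -10 9): clip(-4,-10,9)=-4, clip(1,-10,9)=1, clip(2,-10,9)=2, clip(6,-10,9)=6, clip(-5,-10,9)=-5, clip(8,-10,9)=8 -> [-4, 1, 2, 6, -5, 8]
Stage 2 (DELAY): [0, -4, 1, 2, 6, -5] = [0, -4, 1, 2, 6, -5] -> [0, -4, 1, 2, 6, -5]
Stage 3 (SUM): sum[0..0]=0, sum[0..1]=-4, sum[0..2]=-3, sum[0..3]=-1, sum[0..4]=5, sum[0..5]=0 -> [0, -4, -3, -1, 5, 0]
Stage 4 (CLIP -13 21): clip(0,-13,21)=0, clip(-4,-13,21)=-4, clip(-3,-13,21)=-3, clip(-1,-13,21)=-1, clip(5,-13,21)=5, clip(0,-13,21)=0 -> [0, -4, -3, -1, 5, 0]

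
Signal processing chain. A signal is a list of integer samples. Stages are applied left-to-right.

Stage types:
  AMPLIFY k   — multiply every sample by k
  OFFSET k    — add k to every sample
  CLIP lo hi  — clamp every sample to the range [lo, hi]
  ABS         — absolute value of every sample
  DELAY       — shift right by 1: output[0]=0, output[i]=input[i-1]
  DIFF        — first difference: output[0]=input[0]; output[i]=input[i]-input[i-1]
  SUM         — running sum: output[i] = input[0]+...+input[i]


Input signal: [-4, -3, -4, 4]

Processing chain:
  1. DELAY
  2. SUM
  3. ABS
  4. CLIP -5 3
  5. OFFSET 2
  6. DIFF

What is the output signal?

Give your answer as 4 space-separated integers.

Answer: 2 3 0 0

Derivation:
Input: [-4, -3, -4, 4]
Stage 1 (DELAY): [0, -4, -3, -4] = [0, -4, -3, -4] -> [0, -4, -3, -4]
Stage 2 (SUM): sum[0..0]=0, sum[0..1]=-4, sum[0..2]=-7, sum[0..3]=-11 -> [0, -4, -7, -11]
Stage 3 (ABS): |0|=0, |-4|=4, |-7|=7, |-11|=11 -> [0, 4, 7, 11]
Stage 4 (CLIP -5 3): clip(0,-5,3)=0, clip(4,-5,3)=3, clip(7,-5,3)=3, clip(11,-5,3)=3 -> [0, 3, 3, 3]
Stage 5 (OFFSET 2): 0+2=2, 3+2=5, 3+2=5, 3+2=5 -> [2, 5, 5, 5]
Stage 6 (DIFF): s[0]=2, 5-2=3, 5-5=0, 5-5=0 -> [2, 3, 0, 0]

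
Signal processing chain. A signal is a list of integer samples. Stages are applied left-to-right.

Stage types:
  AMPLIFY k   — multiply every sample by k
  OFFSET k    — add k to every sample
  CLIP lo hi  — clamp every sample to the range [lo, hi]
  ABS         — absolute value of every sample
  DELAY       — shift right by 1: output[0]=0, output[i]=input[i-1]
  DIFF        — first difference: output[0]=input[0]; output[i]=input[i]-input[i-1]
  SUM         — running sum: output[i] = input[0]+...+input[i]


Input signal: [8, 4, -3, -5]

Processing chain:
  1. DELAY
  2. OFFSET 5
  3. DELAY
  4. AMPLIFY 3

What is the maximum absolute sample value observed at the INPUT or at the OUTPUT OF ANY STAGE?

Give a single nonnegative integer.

Input: [8, 4, -3, -5] (max |s|=8)
Stage 1 (DELAY): [0, 8, 4, -3] = [0, 8, 4, -3] -> [0, 8, 4, -3] (max |s|=8)
Stage 2 (OFFSET 5): 0+5=5, 8+5=13, 4+5=9, -3+5=2 -> [5, 13, 9, 2] (max |s|=13)
Stage 3 (DELAY): [0, 5, 13, 9] = [0, 5, 13, 9] -> [0, 5, 13, 9] (max |s|=13)
Stage 4 (AMPLIFY 3): 0*3=0, 5*3=15, 13*3=39, 9*3=27 -> [0, 15, 39, 27] (max |s|=39)
Overall max amplitude: 39

Answer: 39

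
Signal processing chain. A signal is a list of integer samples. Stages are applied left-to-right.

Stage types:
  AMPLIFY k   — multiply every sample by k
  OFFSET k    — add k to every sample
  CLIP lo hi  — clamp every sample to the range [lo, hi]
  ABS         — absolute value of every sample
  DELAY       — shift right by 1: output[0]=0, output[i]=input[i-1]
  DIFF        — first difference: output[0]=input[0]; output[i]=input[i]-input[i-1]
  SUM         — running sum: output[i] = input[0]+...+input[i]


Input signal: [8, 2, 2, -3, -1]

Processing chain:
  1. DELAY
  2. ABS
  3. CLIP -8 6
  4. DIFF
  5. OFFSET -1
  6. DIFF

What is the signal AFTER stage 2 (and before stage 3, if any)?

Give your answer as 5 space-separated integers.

Input: [8, 2, 2, -3, -1]
Stage 1 (DELAY): [0, 8, 2, 2, -3] = [0, 8, 2, 2, -3] -> [0, 8, 2, 2, -3]
Stage 2 (ABS): |0|=0, |8|=8, |2|=2, |2|=2, |-3|=3 -> [0, 8, 2, 2, 3]

Answer: 0 8 2 2 3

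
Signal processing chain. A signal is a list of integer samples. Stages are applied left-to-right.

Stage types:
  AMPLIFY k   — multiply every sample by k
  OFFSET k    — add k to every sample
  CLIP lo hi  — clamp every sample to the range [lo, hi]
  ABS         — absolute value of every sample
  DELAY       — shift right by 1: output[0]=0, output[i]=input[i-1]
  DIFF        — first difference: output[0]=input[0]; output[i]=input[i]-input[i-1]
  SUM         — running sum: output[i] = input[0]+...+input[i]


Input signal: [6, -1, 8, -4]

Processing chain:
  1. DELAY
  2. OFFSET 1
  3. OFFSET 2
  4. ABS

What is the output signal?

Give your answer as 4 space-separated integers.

Answer: 3 9 2 11

Derivation:
Input: [6, -1, 8, -4]
Stage 1 (DELAY): [0, 6, -1, 8] = [0, 6, -1, 8] -> [0, 6, -1, 8]
Stage 2 (OFFSET 1): 0+1=1, 6+1=7, -1+1=0, 8+1=9 -> [1, 7, 0, 9]
Stage 3 (OFFSET 2): 1+2=3, 7+2=9, 0+2=2, 9+2=11 -> [3, 9, 2, 11]
Stage 4 (ABS): |3|=3, |9|=9, |2|=2, |11|=11 -> [3, 9, 2, 11]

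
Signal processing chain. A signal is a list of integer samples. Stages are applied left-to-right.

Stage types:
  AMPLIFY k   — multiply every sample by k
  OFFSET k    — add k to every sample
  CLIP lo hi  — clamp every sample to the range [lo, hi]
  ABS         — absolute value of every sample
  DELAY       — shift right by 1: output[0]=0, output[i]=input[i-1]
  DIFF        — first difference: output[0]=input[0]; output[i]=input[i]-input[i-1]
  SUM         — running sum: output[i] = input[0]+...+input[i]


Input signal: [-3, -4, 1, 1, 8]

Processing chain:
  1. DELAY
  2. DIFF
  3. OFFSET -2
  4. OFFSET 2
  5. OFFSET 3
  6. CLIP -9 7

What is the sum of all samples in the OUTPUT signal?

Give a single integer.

Input: [-3, -4, 1, 1, 8]
Stage 1 (DELAY): [0, -3, -4, 1, 1] = [0, -3, -4, 1, 1] -> [0, -3, -4, 1, 1]
Stage 2 (DIFF): s[0]=0, -3-0=-3, -4--3=-1, 1--4=5, 1-1=0 -> [0, -3, -1, 5, 0]
Stage 3 (OFFSET -2): 0+-2=-2, -3+-2=-5, -1+-2=-3, 5+-2=3, 0+-2=-2 -> [-2, -5, -3, 3, -2]
Stage 4 (OFFSET 2): -2+2=0, -5+2=-3, -3+2=-1, 3+2=5, -2+2=0 -> [0, -3, -1, 5, 0]
Stage 5 (OFFSET 3): 0+3=3, -3+3=0, -1+3=2, 5+3=8, 0+3=3 -> [3, 0, 2, 8, 3]
Stage 6 (CLIP -9 7): clip(3,-9,7)=3, clip(0,-9,7)=0, clip(2,-9,7)=2, clip(8,-9,7)=7, clip(3,-9,7)=3 -> [3, 0, 2, 7, 3]
Output sum: 15

Answer: 15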